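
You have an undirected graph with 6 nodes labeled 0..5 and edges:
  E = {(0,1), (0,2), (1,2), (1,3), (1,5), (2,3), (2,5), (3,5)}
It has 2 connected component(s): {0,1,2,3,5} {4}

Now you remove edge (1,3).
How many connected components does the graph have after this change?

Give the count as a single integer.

Initial component count: 2
Remove (1,3): not a bridge. Count unchanged: 2.
  After removal, components: {0,1,2,3,5} {4}
New component count: 2

Answer: 2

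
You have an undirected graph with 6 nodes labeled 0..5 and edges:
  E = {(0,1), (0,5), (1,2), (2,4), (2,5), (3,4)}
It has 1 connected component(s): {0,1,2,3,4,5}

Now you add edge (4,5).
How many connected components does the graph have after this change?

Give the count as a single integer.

Initial component count: 1
Add (4,5): endpoints already in same component. Count unchanged: 1.
New component count: 1

Answer: 1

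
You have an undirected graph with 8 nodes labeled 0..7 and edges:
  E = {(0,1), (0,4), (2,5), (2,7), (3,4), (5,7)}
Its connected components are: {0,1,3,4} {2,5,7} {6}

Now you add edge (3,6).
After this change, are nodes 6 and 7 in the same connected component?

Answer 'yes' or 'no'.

Initial components: {0,1,3,4} {2,5,7} {6}
Adding edge (3,6): merges {0,1,3,4} and {6}.
New components: {0,1,3,4,6} {2,5,7}
Are 6 and 7 in the same component? no

Answer: no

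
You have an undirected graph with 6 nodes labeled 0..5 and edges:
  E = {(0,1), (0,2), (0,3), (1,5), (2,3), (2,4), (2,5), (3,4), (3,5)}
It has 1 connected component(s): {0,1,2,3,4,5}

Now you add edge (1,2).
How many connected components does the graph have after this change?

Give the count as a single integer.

Answer: 1

Derivation:
Initial component count: 1
Add (1,2): endpoints already in same component. Count unchanged: 1.
New component count: 1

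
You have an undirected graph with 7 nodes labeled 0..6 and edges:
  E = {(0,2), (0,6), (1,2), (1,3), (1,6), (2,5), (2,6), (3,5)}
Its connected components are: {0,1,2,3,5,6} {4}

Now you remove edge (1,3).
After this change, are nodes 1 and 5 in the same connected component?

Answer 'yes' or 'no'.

Initial components: {0,1,2,3,5,6} {4}
Removing edge (1,3): not a bridge — component count unchanged at 2.
New components: {0,1,2,3,5,6} {4}
Are 1 and 5 in the same component? yes

Answer: yes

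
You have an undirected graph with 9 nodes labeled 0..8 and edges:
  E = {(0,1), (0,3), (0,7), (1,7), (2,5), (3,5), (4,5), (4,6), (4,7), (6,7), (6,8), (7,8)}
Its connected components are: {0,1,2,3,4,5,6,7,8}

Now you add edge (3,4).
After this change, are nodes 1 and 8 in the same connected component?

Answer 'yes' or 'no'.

Answer: yes

Derivation:
Initial components: {0,1,2,3,4,5,6,7,8}
Adding edge (3,4): both already in same component {0,1,2,3,4,5,6,7,8}. No change.
New components: {0,1,2,3,4,5,6,7,8}
Are 1 and 8 in the same component? yes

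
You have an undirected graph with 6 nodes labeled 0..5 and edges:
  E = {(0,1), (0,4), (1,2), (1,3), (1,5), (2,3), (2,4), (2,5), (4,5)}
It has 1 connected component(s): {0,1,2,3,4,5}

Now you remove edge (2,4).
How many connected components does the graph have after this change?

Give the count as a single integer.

Answer: 1

Derivation:
Initial component count: 1
Remove (2,4): not a bridge. Count unchanged: 1.
  After removal, components: {0,1,2,3,4,5}
New component count: 1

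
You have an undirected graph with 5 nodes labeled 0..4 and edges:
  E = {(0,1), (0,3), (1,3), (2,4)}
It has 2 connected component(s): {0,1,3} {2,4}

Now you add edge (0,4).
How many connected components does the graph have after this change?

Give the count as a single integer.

Initial component count: 2
Add (0,4): merges two components. Count decreases: 2 -> 1.
New component count: 1

Answer: 1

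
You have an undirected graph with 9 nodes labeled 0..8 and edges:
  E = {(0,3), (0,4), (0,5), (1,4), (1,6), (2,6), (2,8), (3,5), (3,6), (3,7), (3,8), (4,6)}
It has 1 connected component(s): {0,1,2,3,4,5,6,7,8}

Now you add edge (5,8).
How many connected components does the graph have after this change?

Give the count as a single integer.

Answer: 1

Derivation:
Initial component count: 1
Add (5,8): endpoints already in same component. Count unchanged: 1.
New component count: 1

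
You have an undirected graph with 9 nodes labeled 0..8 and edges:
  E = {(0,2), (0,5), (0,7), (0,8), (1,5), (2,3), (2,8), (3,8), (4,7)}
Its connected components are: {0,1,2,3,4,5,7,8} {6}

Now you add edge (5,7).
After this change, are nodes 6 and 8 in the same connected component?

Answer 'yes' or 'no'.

Initial components: {0,1,2,3,4,5,7,8} {6}
Adding edge (5,7): both already in same component {0,1,2,3,4,5,7,8}. No change.
New components: {0,1,2,3,4,5,7,8} {6}
Are 6 and 8 in the same component? no

Answer: no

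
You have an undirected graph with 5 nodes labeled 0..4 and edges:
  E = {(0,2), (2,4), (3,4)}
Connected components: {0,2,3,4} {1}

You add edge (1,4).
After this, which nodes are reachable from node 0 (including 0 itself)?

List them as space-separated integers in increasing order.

Answer: 0 1 2 3 4

Derivation:
Before: nodes reachable from 0: {0,2,3,4}
Adding (1,4): merges 0's component with another. Reachability grows.
After: nodes reachable from 0: {0,1,2,3,4}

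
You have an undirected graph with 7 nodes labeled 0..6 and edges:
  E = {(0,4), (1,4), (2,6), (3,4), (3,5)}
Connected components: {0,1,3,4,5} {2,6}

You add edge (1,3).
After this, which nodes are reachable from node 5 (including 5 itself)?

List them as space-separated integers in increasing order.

Before: nodes reachable from 5: {0,1,3,4,5}
Adding (1,3): both endpoints already in same component. Reachability from 5 unchanged.
After: nodes reachable from 5: {0,1,3,4,5}

Answer: 0 1 3 4 5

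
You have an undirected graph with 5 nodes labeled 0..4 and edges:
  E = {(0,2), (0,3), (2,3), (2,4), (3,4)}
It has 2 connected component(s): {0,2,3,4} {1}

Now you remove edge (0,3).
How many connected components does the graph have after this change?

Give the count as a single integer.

Initial component count: 2
Remove (0,3): not a bridge. Count unchanged: 2.
  After removal, components: {0,2,3,4} {1}
New component count: 2

Answer: 2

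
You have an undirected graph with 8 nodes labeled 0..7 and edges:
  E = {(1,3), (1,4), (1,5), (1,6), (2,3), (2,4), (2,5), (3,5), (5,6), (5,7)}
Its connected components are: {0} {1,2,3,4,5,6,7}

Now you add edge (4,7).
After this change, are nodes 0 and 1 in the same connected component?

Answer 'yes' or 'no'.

Answer: no

Derivation:
Initial components: {0} {1,2,3,4,5,6,7}
Adding edge (4,7): both already in same component {1,2,3,4,5,6,7}. No change.
New components: {0} {1,2,3,4,5,6,7}
Are 0 and 1 in the same component? no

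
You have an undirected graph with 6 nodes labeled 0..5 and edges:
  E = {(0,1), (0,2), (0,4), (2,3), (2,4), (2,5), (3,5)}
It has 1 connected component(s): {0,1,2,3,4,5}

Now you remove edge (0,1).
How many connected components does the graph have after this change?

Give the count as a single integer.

Answer: 2

Derivation:
Initial component count: 1
Remove (0,1): it was a bridge. Count increases: 1 -> 2.
  After removal, components: {0,2,3,4,5} {1}
New component count: 2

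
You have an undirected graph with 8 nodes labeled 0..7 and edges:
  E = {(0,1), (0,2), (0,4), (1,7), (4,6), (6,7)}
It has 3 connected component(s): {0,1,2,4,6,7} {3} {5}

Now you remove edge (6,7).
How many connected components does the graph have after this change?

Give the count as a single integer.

Initial component count: 3
Remove (6,7): not a bridge. Count unchanged: 3.
  After removal, components: {0,1,2,4,6,7} {3} {5}
New component count: 3

Answer: 3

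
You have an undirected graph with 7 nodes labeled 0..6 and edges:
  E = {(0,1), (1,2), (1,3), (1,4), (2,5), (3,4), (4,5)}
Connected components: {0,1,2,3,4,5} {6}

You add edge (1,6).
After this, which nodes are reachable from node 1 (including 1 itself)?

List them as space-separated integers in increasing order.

Before: nodes reachable from 1: {0,1,2,3,4,5}
Adding (1,6): merges 1's component with another. Reachability grows.
After: nodes reachable from 1: {0,1,2,3,4,5,6}

Answer: 0 1 2 3 4 5 6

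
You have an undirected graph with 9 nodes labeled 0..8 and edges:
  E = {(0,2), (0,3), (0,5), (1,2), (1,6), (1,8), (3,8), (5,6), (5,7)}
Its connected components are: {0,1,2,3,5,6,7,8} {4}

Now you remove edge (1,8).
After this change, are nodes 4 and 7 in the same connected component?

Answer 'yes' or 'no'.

Initial components: {0,1,2,3,5,6,7,8} {4}
Removing edge (1,8): not a bridge — component count unchanged at 2.
New components: {0,1,2,3,5,6,7,8} {4}
Are 4 and 7 in the same component? no

Answer: no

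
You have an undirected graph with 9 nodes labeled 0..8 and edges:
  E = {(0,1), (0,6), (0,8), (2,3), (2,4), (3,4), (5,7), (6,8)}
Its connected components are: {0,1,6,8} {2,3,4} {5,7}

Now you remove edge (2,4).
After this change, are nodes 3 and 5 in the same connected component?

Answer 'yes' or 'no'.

Initial components: {0,1,6,8} {2,3,4} {5,7}
Removing edge (2,4): not a bridge — component count unchanged at 3.
New components: {0,1,6,8} {2,3,4} {5,7}
Are 3 and 5 in the same component? no

Answer: no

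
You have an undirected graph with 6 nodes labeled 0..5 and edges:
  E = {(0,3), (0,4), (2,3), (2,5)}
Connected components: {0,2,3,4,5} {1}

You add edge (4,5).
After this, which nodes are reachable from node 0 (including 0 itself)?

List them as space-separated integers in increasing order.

Answer: 0 2 3 4 5

Derivation:
Before: nodes reachable from 0: {0,2,3,4,5}
Adding (4,5): both endpoints already in same component. Reachability from 0 unchanged.
After: nodes reachable from 0: {0,2,3,4,5}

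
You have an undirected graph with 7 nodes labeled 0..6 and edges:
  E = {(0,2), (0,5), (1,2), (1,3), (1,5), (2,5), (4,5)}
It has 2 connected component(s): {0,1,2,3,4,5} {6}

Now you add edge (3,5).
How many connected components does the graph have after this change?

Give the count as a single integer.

Answer: 2

Derivation:
Initial component count: 2
Add (3,5): endpoints already in same component. Count unchanged: 2.
New component count: 2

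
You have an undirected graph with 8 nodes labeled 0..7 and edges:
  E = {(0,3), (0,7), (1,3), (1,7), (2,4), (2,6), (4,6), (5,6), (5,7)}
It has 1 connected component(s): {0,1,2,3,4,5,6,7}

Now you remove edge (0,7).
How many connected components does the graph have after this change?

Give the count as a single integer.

Answer: 1

Derivation:
Initial component count: 1
Remove (0,7): not a bridge. Count unchanged: 1.
  After removal, components: {0,1,2,3,4,5,6,7}
New component count: 1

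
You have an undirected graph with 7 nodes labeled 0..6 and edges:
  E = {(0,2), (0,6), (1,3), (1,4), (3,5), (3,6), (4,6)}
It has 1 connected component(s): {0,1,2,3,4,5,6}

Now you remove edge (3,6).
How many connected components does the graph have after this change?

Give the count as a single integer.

Initial component count: 1
Remove (3,6): not a bridge. Count unchanged: 1.
  After removal, components: {0,1,2,3,4,5,6}
New component count: 1

Answer: 1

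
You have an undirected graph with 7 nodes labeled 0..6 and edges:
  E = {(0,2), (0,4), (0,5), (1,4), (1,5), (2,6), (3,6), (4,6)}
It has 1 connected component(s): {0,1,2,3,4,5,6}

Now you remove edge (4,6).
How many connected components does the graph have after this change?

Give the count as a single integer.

Initial component count: 1
Remove (4,6): not a bridge. Count unchanged: 1.
  After removal, components: {0,1,2,3,4,5,6}
New component count: 1

Answer: 1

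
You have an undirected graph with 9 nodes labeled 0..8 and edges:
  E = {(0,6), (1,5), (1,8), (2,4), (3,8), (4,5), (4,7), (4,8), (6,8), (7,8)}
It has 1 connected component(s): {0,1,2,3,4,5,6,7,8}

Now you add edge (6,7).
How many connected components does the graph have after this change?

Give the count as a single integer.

Answer: 1

Derivation:
Initial component count: 1
Add (6,7): endpoints already in same component. Count unchanged: 1.
New component count: 1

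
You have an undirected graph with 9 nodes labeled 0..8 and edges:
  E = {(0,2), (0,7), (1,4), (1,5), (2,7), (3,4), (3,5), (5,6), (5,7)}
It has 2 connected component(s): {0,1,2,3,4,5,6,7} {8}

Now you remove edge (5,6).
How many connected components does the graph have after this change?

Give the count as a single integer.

Initial component count: 2
Remove (5,6): it was a bridge. Count increases: 2 -> 3.
  After removal, components: {0,1,2,3,4,5,7} {6} {8}
New component count: 3

Answer: 3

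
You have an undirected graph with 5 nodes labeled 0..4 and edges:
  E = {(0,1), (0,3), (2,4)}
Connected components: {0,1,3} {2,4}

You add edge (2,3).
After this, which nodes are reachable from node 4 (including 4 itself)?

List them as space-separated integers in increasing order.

Answer: 0 1 2 3 4

Derivation:
Before: nodes reachable from 4: {2,4}
Adding (2,3): merges 4's component with another. Reachability grows.
After: nodes reachable from 4: {0,1,2,3,4}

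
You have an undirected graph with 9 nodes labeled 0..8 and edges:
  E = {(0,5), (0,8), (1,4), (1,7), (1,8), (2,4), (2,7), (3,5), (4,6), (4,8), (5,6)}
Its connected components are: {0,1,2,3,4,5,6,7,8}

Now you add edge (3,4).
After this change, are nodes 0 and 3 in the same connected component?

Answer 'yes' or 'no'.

Initial components: {0,1,2,3,4,5,6,7,8}
Adding edge (3,4): both already in same component {0,1,2,3,4,5,6,7,8}. No change.
New components: {0,1,2,3,4,5,6,7,8}
Are 0 and 3 in the same component? yes

Answer: yes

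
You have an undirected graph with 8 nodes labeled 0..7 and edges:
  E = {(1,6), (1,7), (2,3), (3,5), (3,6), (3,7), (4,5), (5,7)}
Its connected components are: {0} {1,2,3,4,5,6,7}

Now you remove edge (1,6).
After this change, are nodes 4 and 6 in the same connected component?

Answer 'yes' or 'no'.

Answer: yes

Derivation:
Initial components: {0} {1,2,3,4,5,6,7}
Removing edge (1,6): not a bridge — component count unchanged at 2.
New components: {0} {1,2,3,4,5,6,7}
Are 4 and 6 in the same component? yes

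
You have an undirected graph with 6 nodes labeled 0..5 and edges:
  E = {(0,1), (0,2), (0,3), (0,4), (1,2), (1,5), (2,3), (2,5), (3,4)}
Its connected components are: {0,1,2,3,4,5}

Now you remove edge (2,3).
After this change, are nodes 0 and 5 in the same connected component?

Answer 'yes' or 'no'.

Answer: yes

Derivation:
Initial components: {0,1,2,3,4,5}
Removing edge (2,3): not a bridge — component count unchanged at 1.
New components: {0,1,2,3,4,5}
Are 0 and 5 in the same component? yes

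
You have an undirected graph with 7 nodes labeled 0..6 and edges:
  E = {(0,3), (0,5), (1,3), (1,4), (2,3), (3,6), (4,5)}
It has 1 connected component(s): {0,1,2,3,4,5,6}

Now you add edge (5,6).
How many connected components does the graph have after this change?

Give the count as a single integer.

Answer: 1

Derivation:
Initial component count: 1
Add (5,6): endpoints already in same component. Count unchanged: 1.
New component count: 1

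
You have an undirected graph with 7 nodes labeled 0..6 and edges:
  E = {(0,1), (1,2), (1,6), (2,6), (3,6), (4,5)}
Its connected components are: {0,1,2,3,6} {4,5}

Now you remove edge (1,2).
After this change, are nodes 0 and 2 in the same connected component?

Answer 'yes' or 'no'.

Answer: yes

Derivation:
Initial components: {0,1,2,3,6} {4,5}
Removing edge (1,2): not a bridge — component count unchanged at 2.
New components: {0,1,2,3,6} {4,5}
Are 0 and 2 in the same component? yes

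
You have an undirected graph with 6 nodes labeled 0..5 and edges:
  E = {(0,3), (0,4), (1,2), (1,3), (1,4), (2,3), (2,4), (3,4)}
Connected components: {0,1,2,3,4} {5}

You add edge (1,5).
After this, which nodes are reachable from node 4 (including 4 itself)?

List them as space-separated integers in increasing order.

Before: nodes reachable from 4: {0,1,2,3,4}
Adding (1,5): merges 4's component with another. Reachability grows.
After: nodes reachable from 4: {0,1,2,3,4,5}

Answer: 0 1 2 3 4 5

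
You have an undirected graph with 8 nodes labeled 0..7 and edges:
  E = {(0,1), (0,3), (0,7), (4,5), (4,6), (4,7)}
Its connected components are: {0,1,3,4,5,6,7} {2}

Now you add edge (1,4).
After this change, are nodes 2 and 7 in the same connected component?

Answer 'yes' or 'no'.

Answer: no

Derivation:
Initial components: {0,1,3,4,5,6,7} {2}
Adding edge (1,4): both already in same component {0,1,3,4,5,6,7}. No change.
New components: {0,1,3,4,5,6,7} {2}
Are 2 and 7 in the same component? no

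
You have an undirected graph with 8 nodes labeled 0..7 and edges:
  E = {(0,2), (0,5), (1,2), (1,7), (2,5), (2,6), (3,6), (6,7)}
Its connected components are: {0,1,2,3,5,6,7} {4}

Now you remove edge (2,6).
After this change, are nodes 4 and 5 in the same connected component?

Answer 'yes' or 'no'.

Answer: no

Derivation:
Initial components: {0,1,2,3,5,6,7} {4}
Removing edge (2,6): not a bridge — component count unchanged at 2.
New components: {0,1,2,3,5,6,7} {4}
Are 4 and 5 in the same component? no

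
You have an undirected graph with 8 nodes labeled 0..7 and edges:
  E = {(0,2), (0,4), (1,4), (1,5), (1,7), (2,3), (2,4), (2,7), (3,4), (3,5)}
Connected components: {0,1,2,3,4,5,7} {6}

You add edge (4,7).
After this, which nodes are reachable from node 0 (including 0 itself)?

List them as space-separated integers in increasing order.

Answer: 0 1 2 3 4 5 7

Derivation:
Before: nodes reachable from 0: {0,1,2,3,4,5,7}
Adding (4,7): both endpoints already in same component. Reachability from 0 unchanged.
After: nodes reachable from 0: {0,1,2,3,4,5,7}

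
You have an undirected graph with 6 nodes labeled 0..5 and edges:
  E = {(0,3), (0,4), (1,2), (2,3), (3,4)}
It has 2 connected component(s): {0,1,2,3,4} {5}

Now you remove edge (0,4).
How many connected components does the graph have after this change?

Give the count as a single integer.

Initial component count: 2
Remove (0,4): not a bridge. Count unchanged: 2.
  After removal, components: {0,1,2,3,4} {5}
New component count: 2

Answer: 2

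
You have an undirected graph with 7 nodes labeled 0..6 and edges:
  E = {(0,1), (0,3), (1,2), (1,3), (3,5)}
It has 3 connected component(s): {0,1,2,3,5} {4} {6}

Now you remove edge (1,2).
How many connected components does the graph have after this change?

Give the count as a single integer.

Initial component count: 3
Remove (1,2): it was a bridge. Count increases: 3 -> 4.
  After removal, components: {0,1,3,5} {2} {4} {6}
New component count: 4

Answer: 4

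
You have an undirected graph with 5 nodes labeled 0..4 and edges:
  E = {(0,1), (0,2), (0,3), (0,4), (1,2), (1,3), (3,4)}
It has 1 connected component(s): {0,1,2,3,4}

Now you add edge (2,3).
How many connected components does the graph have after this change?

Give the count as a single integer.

Initial component count: 1
Add (2,3): endpoints already in same component. Count unchanged: 1.
New component count: 1

Answer: 1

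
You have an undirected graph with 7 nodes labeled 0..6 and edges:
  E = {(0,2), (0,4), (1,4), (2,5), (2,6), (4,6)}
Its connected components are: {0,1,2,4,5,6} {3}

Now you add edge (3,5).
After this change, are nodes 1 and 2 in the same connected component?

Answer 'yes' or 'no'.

Initial components: {0,1,2,4,5,6} {3}
Adding edge (3,5): merges {3} and {0,1,2,4,5,6}.
New components: {0,1,2,3,4,5,6}
Are 1 and 2 in the same component? yes

Answer: yes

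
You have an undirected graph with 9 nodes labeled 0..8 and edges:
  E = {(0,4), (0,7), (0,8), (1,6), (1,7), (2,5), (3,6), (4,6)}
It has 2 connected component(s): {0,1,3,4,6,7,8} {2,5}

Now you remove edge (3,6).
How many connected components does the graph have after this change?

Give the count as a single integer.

Initial component count: 2
Remove (3,6): it was a bridge. Count increases: 2 -> 3.
  After removal, components: {0,1,4,6,7,8} {2,5} {3}
New component count: 3

Answer: 3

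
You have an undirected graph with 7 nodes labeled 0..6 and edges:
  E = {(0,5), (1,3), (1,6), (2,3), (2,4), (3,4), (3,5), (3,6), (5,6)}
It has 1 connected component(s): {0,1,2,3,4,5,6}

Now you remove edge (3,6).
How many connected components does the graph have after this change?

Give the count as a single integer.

Initial component count: 1
Remove (3,6): not a bridge. Count unchanged: 1.
  After removal, components: {0,1,2,3,4,5,6}
New component count: 1

Answer: 1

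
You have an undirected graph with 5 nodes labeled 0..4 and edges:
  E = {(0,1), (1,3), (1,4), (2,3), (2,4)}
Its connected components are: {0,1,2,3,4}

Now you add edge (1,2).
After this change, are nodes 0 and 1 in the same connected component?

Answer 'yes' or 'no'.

Answer: yes

Derivation:
Initial components: {0,1,2,3,4}
Adding edge (1,2): both already in same component {0,1,2,3,4}. No change.
New components: {0,1,2,3,4}
Are 0 and 1 in the same component? yes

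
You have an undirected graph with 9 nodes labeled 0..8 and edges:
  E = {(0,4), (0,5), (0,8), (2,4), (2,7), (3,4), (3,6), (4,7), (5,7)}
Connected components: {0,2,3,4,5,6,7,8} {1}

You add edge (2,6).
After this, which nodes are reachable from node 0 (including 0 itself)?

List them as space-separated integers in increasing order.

Before: nodes reachable from 0: {0,2,3,4,5,6,7,8}
Adding (2,6): both endpoints already in same component. Reachability from 0 unchanged.
After: nodes reachable from 0: {0,2,3,4,5,6,7,8}

Answer: 0 2 3 4 5 6 7 8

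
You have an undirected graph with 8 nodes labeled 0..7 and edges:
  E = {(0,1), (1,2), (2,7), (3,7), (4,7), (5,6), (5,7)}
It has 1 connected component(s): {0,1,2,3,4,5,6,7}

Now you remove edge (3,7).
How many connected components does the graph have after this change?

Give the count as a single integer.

Answer: 2

Derivation:
Initial component count: 1
Remove (3,7): it was a bridge. Count increases: 1 -> 2.
  After removal, components: {0,1,2,4,5,6,7} {3}
New component count: 2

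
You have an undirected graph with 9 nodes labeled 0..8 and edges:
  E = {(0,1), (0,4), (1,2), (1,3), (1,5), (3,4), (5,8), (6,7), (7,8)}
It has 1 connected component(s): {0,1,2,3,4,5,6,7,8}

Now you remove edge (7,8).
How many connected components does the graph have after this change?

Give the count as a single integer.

Answer: 2

Derivation:
Initial component count: 1
Remove (7,8): it was a bridge. Count increases: 1 -> 2.
  After removal, components: {0,1,2,3,4,5,8} {6,7}
New component count: 2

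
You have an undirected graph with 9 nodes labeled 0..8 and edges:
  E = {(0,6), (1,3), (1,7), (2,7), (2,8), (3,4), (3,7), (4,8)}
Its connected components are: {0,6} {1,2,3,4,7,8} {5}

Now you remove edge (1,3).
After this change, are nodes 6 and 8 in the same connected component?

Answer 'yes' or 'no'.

Initial components: {0,6} {1,2,3,4,7,8} {5}
Removing edge (1,3): not a bridge — component count unchanged at 3.
New components: {0,6} {1,2,3,4,7,8} {5}
Are 6 and 8 in the same component? no

Answer: no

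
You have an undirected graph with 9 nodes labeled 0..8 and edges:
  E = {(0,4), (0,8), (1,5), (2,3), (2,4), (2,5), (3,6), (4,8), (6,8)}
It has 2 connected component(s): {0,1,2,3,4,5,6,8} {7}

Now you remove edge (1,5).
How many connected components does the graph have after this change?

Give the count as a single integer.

Initial component count: 2
Remove (1,5): it was a bridge. Count increases: 2 -> 3.
  After removal, components: {0,2,3,4,5,6,8} {1} {7}
New component count: 3

Answer: 3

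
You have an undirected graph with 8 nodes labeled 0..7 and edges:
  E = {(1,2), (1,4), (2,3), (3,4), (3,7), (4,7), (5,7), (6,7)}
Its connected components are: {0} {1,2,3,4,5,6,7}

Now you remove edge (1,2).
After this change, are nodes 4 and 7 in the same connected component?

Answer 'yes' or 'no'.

Initial components: {0} {1,2,3,4,5,6,7}
Removing edge (1,2): not a bridge — component count unchanged at 2.
New components: {0} {1,2,3,4,5,6,7}
Are 4 and 7 in the same component? yes

Answer: yes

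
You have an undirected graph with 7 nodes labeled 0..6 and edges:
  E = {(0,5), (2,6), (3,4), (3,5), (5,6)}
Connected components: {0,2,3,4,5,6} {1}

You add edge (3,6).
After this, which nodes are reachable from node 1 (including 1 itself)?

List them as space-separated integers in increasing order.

Before: nodes reachable from 1: {1}
Adding (3,6): both endpoints already in same component. Reachability from 1 unchanged.
After: nodes reachable from 1: {1}

Answer: 1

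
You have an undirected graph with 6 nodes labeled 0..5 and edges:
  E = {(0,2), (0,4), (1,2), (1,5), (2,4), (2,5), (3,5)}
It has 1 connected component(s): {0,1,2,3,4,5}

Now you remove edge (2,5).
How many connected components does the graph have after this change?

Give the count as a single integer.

Initial component count: 1
Remove (2,5): not a bridge. Count unchanged: 1.
  After removal, components: {0,1,2,3,4,5}
New component count: 1

Answer: 1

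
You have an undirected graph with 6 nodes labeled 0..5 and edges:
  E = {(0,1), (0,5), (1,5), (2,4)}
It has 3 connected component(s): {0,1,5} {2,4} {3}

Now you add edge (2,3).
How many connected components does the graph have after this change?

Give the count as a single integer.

Answer: 2

Derivation:
Initial component count: 3
Add (2,3): merges two components. Count decreases: 3 -> 2.
New component count: 2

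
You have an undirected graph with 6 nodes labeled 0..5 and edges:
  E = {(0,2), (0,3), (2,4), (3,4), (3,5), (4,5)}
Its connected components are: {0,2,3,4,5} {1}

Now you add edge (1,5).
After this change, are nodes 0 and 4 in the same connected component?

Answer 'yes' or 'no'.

Initial components: {0,2,3,4,5} {1}
Adding edge (1,5): merges {1} and {0,2,3,4,5}.
New components: {0,1,2,3,4,5}
Are 0 and 4 in the same component? yes

Answer: yes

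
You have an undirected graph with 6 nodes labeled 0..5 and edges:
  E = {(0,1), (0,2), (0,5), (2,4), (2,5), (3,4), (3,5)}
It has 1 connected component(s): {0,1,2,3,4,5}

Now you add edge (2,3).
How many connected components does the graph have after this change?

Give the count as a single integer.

Answer: 1

Derivation:
Initial component count: 1
Add (2,3): endpoints already in same component. Count unchanged: 1.
New component count: 1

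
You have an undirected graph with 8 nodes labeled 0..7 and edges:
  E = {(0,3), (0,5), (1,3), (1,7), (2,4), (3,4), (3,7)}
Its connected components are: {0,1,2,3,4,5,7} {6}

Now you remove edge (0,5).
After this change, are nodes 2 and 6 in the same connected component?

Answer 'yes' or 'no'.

Initial components: {0,1,2,3,4,5,7} {6}
Removing edge (0,5): it was a bridge — component count 2 -> 3.
New components: {0,1,2,3,4,7} {5} {6}
Are 2 and 6 in the same component? no

Answer: no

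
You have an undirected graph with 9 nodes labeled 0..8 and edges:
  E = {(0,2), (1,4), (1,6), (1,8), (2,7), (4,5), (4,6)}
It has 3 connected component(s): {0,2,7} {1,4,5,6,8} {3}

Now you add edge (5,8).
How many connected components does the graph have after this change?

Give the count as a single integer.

Initial component count: 3
Add (5,8): endpoints already in same component. Count unchanged: 3.
New component count: 3

Answer: 3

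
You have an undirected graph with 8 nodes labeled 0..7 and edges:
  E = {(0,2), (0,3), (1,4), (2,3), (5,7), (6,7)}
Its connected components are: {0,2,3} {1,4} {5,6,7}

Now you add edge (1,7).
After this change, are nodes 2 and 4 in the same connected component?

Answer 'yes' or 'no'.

Answer: no

Derivation:
Initial components: {0,2,3} {1,4} {5,6,7}
Adding edge (1,7): merges {1,4} and {5,6,7}.
New components: {0,2,3} {1,4,5,6,7}
Are 2 and 4 in the same component? no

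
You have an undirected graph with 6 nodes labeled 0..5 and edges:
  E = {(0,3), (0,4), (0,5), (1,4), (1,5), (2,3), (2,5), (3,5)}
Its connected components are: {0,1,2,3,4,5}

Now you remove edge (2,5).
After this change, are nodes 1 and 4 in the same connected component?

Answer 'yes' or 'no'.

Answer: yes

Derivation:
Initial components: {0,1,2,3,4,5}
Removing edge (2,5): not a bridge — component count unchanged at 1.
New components: {0,1,2,3,4,5}
Are 1 and 4 in the same component? yes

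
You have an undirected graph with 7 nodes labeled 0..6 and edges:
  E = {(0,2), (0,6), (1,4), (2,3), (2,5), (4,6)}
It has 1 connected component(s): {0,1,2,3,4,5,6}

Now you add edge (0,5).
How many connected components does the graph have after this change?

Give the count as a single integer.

Answer: 1

Derivation:
Initial component count: 1
Add (0,5): endpoints already in same component. Count unchanged: 1.
New component count: 1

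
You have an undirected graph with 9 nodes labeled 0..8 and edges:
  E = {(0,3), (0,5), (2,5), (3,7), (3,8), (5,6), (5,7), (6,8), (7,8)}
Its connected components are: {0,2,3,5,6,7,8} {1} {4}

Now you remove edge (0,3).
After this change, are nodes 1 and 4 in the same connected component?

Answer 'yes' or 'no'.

Answer: no

Derivation:
Initial components: {0,2,3,5,6,7,8} {1} {4}
Removing edge (0,3): not a bridge — component count unchanged at 3.
New components: {0,2,3,5,6,7,8} {1} {4}
Are 1 and 4 in the same component? no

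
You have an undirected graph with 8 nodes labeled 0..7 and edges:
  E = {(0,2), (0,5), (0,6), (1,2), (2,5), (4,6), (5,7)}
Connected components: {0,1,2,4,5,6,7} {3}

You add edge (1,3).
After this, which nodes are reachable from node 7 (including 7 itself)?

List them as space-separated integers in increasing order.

Before: nodes reachable from 7: {0,1,2,4,5,6,7}
Adding (1,3): merges 7's component with another. Reachability grows.
After: nodes reachable from 7: {0,1,2,3,4,5,6,7}

Answer: 0 1 2 3 4 5 6 7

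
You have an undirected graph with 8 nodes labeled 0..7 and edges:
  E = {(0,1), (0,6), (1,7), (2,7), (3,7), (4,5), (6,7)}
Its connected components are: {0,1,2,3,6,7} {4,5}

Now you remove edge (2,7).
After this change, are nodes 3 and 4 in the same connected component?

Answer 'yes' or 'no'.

Answer: no

Derivation:
Initial components: {0,1,2,3,6,7} {4,5}
Removing edge (2,7): it was a bridge — component count 2 -> 3.
New components: {0,1,3,6,7} {2} {4,5}
Are 3 and 4 in the same component? no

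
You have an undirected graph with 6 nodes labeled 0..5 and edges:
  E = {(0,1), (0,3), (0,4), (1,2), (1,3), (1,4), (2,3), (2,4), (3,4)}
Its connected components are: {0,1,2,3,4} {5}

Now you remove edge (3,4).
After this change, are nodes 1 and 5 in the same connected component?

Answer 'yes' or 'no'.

Answer: no

Derivation:
Initial components: {0,1,2,3,4} {5}
Removing edge (3,4): not a bridge — component count unchanged at 2.
New components: {0,1,2,3,4} {5}
Are 1 and 5 in the same component? no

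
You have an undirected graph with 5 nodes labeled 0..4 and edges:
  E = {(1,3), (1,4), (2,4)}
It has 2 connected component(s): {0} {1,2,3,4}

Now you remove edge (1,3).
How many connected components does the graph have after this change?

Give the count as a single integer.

Initial component count: 2
Remove (1,3): it was a bridge. Count increases: 2 -> 3.
  After removal, components: {0} {1,2,4} {3}
New component count: 3

Answer: 3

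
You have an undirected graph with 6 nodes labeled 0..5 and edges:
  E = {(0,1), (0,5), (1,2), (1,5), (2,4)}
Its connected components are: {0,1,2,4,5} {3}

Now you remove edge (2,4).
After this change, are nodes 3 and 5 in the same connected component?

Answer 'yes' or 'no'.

Answer: no

Derivation:
Initial components: {0,1,2,4,5} {3}
Removing edge (2,4): it was a bridge — component count 2 -> 3.
New components: {0,1,2,5} {3} {4}
Are 3 and 5 in the same component? no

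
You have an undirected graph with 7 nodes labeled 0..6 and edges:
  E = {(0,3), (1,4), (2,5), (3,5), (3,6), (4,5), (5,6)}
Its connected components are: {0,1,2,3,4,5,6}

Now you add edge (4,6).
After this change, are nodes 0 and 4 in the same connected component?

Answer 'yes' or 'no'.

Answer: yes

Derivation:
Initial components: {0,1,2,3,4,5,6}
Adding edge (4,6): both already in same component {0,1,2,3,4,5,6}. No change.
New components: {0,1,2,3,4,5,6}
Are 0 and 4 in the same component? yes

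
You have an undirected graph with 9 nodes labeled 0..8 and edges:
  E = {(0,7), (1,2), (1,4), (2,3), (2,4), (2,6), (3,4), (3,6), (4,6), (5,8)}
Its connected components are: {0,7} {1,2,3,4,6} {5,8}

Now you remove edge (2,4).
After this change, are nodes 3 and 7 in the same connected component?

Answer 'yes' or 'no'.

Initial components: {0,7} {1,2,3,4,6} {5,8}
Removing edge (2,4): not a bridge — component count unchanged at 3.
New components: {0,7} {1,2,3,4,6} {5,8}
Are 3 and 7 in the same component? no

Answer: no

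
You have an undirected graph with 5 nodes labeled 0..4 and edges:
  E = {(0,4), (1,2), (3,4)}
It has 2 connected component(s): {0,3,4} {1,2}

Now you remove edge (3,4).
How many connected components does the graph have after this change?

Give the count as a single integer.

Initial component count: 2
Remove (3,4): it was a bridge. Count increases: 2 -> 3.
  After removal, components: {0,4} {1,2} {3}
New component count: 3

Answer: 3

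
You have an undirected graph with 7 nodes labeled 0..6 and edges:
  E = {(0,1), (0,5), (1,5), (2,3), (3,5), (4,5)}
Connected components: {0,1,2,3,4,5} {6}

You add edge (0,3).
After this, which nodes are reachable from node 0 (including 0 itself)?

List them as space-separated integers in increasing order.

Before: nodes reachable from 0: {0,1,2,3,4,5}
Adding (0,3): both endpoints already in same component. Reachability from 0 unchanged.
After: nodes reachable from 0: {0,1,2,3,4,5}

Answer: 0 1 2 3 4 5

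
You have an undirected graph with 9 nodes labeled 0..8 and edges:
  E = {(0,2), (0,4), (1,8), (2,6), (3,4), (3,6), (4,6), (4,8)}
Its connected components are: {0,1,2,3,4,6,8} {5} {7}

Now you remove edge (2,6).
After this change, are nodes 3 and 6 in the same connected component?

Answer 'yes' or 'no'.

Answer: yes

Derivation:
Initial components: {0,1,2,3,4,6,8} {5} {7}
Removing edge (2,6): not a bridge — component count unchanged at 3.
New components: {0,1,2,3,4,6,8} {5} {7}
Are 3 and 6 in the same component? yes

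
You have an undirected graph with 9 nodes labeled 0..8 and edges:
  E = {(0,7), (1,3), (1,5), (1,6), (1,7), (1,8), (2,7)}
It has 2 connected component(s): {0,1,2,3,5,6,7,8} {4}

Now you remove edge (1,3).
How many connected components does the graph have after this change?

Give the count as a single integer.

Answer: 3

Derivation:
Initial component count: 2
Remove (1,3): it was a bridge. Count increases: 2 -> 3.
  After removal, components: {0,1,2,5,6,7,8} {3} {4}
New component count: 3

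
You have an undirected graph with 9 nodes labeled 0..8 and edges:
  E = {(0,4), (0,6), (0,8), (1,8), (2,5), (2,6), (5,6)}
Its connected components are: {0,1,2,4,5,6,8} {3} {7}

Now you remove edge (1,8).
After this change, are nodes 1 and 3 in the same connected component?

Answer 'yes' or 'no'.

Initial components: {0,1,2,4,5,6,8} {3} {7}
Removing edge (1,8): it was a bridge — component count 3 -> 4.
New components: {0,2,4,5,6,8} {1} {3} {7}
Are 1 and 3 in the same component? no

Answer: no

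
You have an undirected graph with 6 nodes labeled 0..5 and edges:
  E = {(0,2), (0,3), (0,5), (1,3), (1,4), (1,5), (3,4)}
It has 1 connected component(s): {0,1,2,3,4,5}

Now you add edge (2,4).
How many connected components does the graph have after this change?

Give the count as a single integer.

Initial component count: 1
Add (2,4): endpoints already in same component. Count unchanged: 1.
New component count: 1

Answer: 1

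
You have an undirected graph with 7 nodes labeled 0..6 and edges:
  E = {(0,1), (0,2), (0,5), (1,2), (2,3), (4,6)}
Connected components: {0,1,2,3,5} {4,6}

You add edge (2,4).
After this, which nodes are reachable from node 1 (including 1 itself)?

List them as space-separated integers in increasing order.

Before: nodes reachable from 1: {0,1,2,3,5}
Adding (2,4): merges 1's component with another. Reachability grows.
After: nodes reachable from 1: {0,1,2,3,4,5,6}

Answer: 0 1 2 3 4 5 6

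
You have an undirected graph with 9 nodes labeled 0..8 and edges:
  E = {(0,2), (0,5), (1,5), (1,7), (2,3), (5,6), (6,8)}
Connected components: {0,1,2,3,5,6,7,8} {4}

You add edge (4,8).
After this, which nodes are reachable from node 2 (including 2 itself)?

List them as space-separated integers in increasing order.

Before: nodes reachable from 2: {0,1,2,3,5,6,7,8}
Adding (4,8): merges 2's component with another. Reachability grows.
After: nodes reachable from 2: {0,1,2,3,4,5,6,7,8}

Answer: 0 1 2 3 4 5 6 7 8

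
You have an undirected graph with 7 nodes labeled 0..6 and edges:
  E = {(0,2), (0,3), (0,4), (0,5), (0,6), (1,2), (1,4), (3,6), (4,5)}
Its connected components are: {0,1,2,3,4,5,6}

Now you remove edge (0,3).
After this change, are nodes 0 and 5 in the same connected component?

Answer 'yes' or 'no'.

Initial components: {0,1,2,3,4,5,6}
Removing edge (0,3): not a bridge — component count unchanged at 1.
New components: {0,1,2,3,4,5,6}
Are 0 and 5 in the same component? yes

Answer: yes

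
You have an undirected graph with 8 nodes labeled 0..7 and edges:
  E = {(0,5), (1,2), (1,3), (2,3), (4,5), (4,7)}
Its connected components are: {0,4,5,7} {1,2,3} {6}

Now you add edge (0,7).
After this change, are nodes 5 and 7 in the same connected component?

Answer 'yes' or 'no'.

Initial components: {0,4,5,7} {1,2,3} {6}
Adding edge (0,7): both already in same component {0,4,5,7}. No change.
New components: {0,4,5,7} {1,2,3} {6}
Are 5 and 7 in the same component? yes

Answer: yes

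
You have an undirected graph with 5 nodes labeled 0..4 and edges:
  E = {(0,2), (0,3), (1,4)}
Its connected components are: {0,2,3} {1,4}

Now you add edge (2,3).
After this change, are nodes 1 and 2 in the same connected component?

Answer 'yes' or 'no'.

Initial components: {0,2,3} {1,4}
Adding edge (2,3): both already in same component {0,2,3}. No change.
New components: {0,2,3} {1,4}
Are 1 and 2 in the same component? no

Answer: no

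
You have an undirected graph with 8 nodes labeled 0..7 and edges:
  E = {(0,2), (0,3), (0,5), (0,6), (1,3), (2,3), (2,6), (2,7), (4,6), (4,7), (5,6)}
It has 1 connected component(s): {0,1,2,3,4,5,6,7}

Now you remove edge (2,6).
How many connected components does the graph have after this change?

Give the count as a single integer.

Initial component count: 1
Remove (2,6): not a bridge. Count unchanged: 1.
  After removal, components: {0,1,2,3,4,5,6,7}
New component count: 1

Answer: 1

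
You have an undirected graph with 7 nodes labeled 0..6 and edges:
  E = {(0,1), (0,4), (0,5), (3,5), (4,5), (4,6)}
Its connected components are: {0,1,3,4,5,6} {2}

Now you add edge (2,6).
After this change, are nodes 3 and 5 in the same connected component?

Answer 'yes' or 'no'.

Initial components: {0,1,3,4,5,6} {2}
Adding edge (2,6): merges {2} and {0,1,3,4,5,6}.
New components: {0,1,2,3,4,5,6}
Are 3 and 5 in the same component? yes

Answer: yes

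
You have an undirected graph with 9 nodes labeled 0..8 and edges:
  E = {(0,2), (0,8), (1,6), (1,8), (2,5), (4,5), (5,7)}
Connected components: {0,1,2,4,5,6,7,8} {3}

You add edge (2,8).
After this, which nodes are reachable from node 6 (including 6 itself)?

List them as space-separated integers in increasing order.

Before: nodes reachable from 6: {0,1,2,4,5,6,7,8}
Adding (2,8): both endpoints already in same component. Reachability from 6 unchanged.
After: nodes reachable from 6: {0,1,2,4,5,6,7,8}

Answer: 0 1 2 4 5 6 7 8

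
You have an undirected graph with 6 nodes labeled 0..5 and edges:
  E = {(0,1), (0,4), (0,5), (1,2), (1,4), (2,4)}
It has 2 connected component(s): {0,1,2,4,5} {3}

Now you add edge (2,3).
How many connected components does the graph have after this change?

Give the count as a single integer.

Answer: 1

Derivation:
Initial component count: 2
Add (2,3): merges two components. Count decreases: 2 -> 1.
New component count: 1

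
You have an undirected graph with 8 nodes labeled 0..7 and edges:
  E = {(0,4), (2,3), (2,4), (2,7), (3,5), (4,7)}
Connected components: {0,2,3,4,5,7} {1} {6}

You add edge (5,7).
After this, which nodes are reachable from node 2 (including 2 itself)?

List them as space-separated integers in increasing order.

Before: nodes reachable from 2: {0,2,3,4,5,7}
Adding (5,7): both endpoints already in same component. Reachability from 2 unchanged.
After: nodes reachable from 2: {0,2,3,4,5,7}

Answer: 0 2 3 4 5 7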